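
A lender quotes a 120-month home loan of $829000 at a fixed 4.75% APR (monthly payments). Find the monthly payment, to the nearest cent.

At 4.75% the monthly rate is 0.0039583, so the payment is 829,000 × 0.0039583 / (1 − 1.0039583^−120) = $8,691.88.

$8,691.88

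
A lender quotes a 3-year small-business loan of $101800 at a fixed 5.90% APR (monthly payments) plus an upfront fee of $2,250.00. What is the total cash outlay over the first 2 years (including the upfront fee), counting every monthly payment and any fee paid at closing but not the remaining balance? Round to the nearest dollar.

$76,466

At 5.90% the monthly rate is 0.0049167, so the payment is 101,800 × 0.0049167 / (1 − 1.0049167^−36) = $3,092.34.
Total outlay = 24 × $3,092.34 + $2,250.00 = $76,466.16.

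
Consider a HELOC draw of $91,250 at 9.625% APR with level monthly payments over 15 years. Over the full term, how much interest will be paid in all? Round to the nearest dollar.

Monthly rate = 9.625%/12 = 0.0080208; payment = 91,250 × 0.0080208 / (1 − (1+0.0080208)^−180) = $959.75.
Total paid = 180 × $959.75 = $172,755.00; interest = $172,755.00 − $91,250 = $81,505.00.

$81,505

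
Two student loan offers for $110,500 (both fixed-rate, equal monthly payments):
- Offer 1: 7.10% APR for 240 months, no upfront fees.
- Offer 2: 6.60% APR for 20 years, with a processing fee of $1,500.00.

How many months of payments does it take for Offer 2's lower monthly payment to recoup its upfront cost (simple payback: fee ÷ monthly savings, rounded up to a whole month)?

46 months

Offer 1: at 7.10% the monthly rate is 0.0059167, so the payment is 110,500 × 0.0059167 / (1 − 1.0059167^−240) = $863.35.
Offer 2: at 6.60% the monthly rate is 0.0055000, so the payment is 110,500 × 0.0055000 / (1 − 1.0055000^−240) = $830.38.
Monthly savings = $863.35 − $830.38 = $32.97.
Break-even = $1,500.00 / $32.97 = 45.50 → 46 months.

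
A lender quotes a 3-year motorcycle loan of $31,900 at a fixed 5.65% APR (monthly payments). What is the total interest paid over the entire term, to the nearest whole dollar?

At 5.65% the monthly rate is 0.0047083, so the payment is 31,900 × 0.0047083 / (1 − 1.0047083^−36) = $965.41.
Total paid = 36 × $965.41 = $34,754.76; interest = $34,754.76 − $31,900 = $2,854.76.

$2,855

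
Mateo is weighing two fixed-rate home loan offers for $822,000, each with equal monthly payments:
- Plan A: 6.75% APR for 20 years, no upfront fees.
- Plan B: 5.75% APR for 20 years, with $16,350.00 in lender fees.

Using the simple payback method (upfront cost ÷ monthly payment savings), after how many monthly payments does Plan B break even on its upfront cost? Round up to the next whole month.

Plan A: at 6.75% the monthly rate is 0.0056250, so the payment is 822,000 × 0.0056250 / (1 − 1.0056250^−240) = $6,250.19.
Plan B: at 5.75% the monthly rate is 0.0047917, so the payment is 822,000 × 0.0047917 / (1 − 1.0047917^−240) = $5,771.13.
Monthly savings = $6,250.19 − $5,771.13 = $479.06.
Break-even = $16,350.00 / $479.06 = 34.13 → 35 months.

35 months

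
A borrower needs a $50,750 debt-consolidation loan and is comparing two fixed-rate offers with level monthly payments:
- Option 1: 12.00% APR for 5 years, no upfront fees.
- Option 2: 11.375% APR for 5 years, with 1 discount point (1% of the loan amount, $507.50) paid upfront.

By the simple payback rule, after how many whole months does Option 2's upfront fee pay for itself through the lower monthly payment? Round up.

32 months

Option 1: monthly rate = 12%/12 = 0.0100000; payment = 50,750 × 0.0100000 / (1 − (1+0.0100000)^−60) = $1,128.91.
Option 2: monthly rate = 11.375%/12 = 0.0094792; payment = 50,750 × 0.0094792 / (1 − (1+0.0094792)^−60) = $1,112.94.
Monthly savings = $1,128.91 − $1,112.94 = $15.97.
Break-even = $507.50 / $15.97 = 31.78 → 32 months.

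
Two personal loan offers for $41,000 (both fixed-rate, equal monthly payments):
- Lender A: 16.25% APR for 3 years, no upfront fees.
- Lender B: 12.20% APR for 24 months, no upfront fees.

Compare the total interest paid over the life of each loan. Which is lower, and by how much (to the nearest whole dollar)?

Lender B by $5,662

Lender A: monthly rate = 16.25%/12 = 0.0135417; payment = 41,000 × 0.0135417 / (1 − (1+0.0135417)^−36) = $1,446.50.
Total interest on Lender A = 36 × $1,446.50 − $41,000 = $11,074.00.
Lender B: monthly rate = 12.2%/12 = 0.0101667; payment = 41,000 × 0.0101667 / (1 − (1+0.0101667)^−24) = $1,933.84.
Total interest on Lender B = 24 × $1,933.84 − $41,000 = $5,412.16.
Lender B is lower by $5,661.84.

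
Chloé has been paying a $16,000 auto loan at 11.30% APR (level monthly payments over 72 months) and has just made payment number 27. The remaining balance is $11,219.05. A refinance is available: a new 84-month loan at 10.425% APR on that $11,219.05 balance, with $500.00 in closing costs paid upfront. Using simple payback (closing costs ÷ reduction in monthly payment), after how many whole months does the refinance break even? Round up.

Current payment = 16,000 × 11.3%/12 / (1 − (1+0.0094167)^−72) = $307.01.
Refinanced payment = 11,219.05 × 0.0086875 / (1 − (1+0.0086875)^−84) = $188.72.
Monthly savings = $307.01 − $188.72 = $118.29.
Break-even = $500.00 / $118.29 = 4.23 → 5 months.

5 months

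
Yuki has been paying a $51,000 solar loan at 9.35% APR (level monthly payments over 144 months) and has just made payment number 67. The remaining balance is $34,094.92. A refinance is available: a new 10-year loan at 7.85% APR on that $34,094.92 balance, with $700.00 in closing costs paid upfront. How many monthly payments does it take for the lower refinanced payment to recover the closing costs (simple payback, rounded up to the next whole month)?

4 months

Current payment = 51,000 × 9.35%/12 / (1 − (1+0.0077917)^−144) = $590.49.
Refinanced payment = 34,094.92 × 0.0065417 / (1 − (1+0.0065417)^−120) = $410.97.
Monthly savings = $590.49 − $410.97 = $179.52.
Break-even = $700.00 / $179.52 = 3.90 → 4 months.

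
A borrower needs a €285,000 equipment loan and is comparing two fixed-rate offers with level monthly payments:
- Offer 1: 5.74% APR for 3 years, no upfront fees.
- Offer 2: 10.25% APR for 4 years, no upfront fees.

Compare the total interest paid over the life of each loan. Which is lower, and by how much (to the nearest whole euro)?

Offer 1: at 5.74% the monthly rate is 0.0047833, so the payment is 285,000 × 0.0047833 / (1 − 1.0047833^−36) = €8,636.72.
Total interest on Offer 1 = 36 × €8,636.72 − €285,000 = €25,921.92.
Offer 2: monthly rate = 10.25%/12 = 0.0085417; payment = 285,000 × 0.0085417 / (1 − (1+0.0085417)^−48) = €7,262.60.
Total interest on Offer 2 = 48 × €7,262.60 − €285,000 = €63,604.80.
Offer 1 is lower by €37,682.88.

Offer 1 by €37,683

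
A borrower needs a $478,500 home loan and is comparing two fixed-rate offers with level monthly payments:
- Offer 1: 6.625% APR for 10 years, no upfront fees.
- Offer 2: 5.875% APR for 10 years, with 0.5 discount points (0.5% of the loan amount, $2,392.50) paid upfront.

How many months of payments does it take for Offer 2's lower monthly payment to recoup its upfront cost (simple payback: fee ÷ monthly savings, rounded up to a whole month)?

Offer 1: at 6.625% the monthly rate is 0.0055208, so the payment is 478,500 × 0.0055208 / (1 − 1.0055208^−120) = $5,463.75.
Offer 2: at 5.875% the monthly rate is 0.0048958, so the payment is 478,500 × 0.0048958 / (1 − 1.0048958^−120) = $5,282.34.
Monthly savings = $5,463.75 − $5,282.34 = $181.41.
Break-even = $2,392.50 / $181.41 = 13.19 → 14 months.

14 months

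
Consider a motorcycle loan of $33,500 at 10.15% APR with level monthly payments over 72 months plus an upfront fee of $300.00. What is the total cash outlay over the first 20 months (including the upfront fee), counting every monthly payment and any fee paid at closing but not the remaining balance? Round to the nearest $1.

$12,763

Monthly rate = 10.15%/12 = 0.0084583; payment = 33,500 × 0.0084583 / (1 − (1+0.0084583)^−72) = $623.15.
Total outlay = 20 × $623.15 + $300.00 = $12,763.00.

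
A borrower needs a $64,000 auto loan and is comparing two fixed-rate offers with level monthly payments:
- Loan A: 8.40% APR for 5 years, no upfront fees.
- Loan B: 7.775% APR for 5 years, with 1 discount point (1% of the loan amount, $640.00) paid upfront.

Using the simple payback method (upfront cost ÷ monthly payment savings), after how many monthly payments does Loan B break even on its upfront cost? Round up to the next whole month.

34 months

Loan A: at 8.40% the monthly rate is 0.0070000, so the payment is 64,000 × 0.0070000 / (1 − 1.0070000^−60) = $1,309.98.
Loan B: at 7.775% the monthly rate is 0.0064792, so the payment is 64,000 × 0.0064792 / (1 − 1.0064792^−60) = $1,290.81.
Monthly savings = $1,309.98 − $1,290.81 = $19.17.
Break-even = $640.00 / $19.17 = 33.39 → 34 months.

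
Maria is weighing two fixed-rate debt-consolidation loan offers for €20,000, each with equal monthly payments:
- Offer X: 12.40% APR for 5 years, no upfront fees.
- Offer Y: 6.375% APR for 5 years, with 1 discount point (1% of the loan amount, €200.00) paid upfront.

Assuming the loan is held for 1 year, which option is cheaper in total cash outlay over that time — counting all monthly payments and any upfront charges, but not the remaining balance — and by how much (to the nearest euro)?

Offer X: monthly rate = 12.4%/12 = 0.0103333; payment = 20,000 × 0.0103333 / (1 − (1+0.0103333)^−60) = €448.94.
Offer Y: monthly rate = 6.375%/12 = 0.0053125; payment = 20,000 × 0.0053125 / (1 − (1+0.0053125)^−60) = €390.15.
Over 12 months: Offer X costs 12 × €448.94 = €5,387.28; Offer Y costs 12 × €390.15 + €200.00 = €4,881.80.
Offer Y is cheaper by €5,387.28 − €4,881.80 = €505.48.

Offer Y by €505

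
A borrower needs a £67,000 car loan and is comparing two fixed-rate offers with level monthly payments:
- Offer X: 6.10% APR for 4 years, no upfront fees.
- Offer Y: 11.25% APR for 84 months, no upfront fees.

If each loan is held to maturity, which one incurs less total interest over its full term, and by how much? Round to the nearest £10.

Offer X by £21,430

Offer X: monthly rate = 6.1%/12 = 0.0050833; payment = 67,000 × 0.0050833 / (1 − (1+0.0050833)^−48) = £1,576.57.
Total interest on Offer X = 48 × £1,576.57 − £67,000 = £8,675.36.
Offer Y: monthly rate = 11.25%/12 = 0.0093750; payment = 67,000 × 0.0093750 / (1 − (1+0.0093750)^−84) = £1,156.03.
Total interest on Offer Y = 84 × £1,156.03 − £67,000 = £30,106.52.
Offer X is lower by £21,431.16.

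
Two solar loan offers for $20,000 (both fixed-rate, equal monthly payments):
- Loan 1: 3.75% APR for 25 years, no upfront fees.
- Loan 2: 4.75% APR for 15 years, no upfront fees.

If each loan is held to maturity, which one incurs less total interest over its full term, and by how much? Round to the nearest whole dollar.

Loan 1: monthly rate = 3.75%/12 = 0.0031250; payment = 20,000 × 0.0031250 / (1 − (1+0.0031250)^−300) = $102.83.
Total interest on Loan 1 = 300 × $102.83 − $20,000 = $10,849.00.
Loan 2: at 4.75% the monthly rate is 0.0039583, so the payment is 20,000 × 0.0039583 / (1 − 1.0039583^−180) = $155.57.
Total interest on Loan 2 = 180 × $155.57 − $20,000 = $8,002.60.
Loan 2 is lower by $2,846.40.

Loan 2 by $2,846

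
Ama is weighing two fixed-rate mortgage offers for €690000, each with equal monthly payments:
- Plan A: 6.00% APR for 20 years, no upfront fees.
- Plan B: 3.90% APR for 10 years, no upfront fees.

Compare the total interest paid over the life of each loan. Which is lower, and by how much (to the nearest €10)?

Plan B by €352,030

Plan A: monthly rate = 6%/12 = 0.0050000; payment = 690,000 × 0.0050000 / (1 − (1+0.0050000)^−240) = €4,943.37.
Total interest on Plan A = 240 × €4,943.37 − €690,000 = €496,408.80.
Plan B: monthly rate = 3.9%/12 = 0.0032500; payment = 690,000 × 0.0032500 / (1 − (1+0.0032500)^−120) = €6,953.17.
Total interest on Plan B = 120 × €6,953.17 − €690,000 = €144,380.40.
Plan B is lower by €352,028.40.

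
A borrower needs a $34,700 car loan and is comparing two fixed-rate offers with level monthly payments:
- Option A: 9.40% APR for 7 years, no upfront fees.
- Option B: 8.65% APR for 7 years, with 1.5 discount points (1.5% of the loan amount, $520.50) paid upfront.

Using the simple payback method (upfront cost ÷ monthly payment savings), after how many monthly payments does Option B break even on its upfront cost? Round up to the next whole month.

40 months

Option A: monthly rate = 9.4%/12 = 0.0078333; payment = 34,700 × 0.0078333 / (1 − (1+0.0078333)^−84) = $565.36.
Option B: at 8.65% the monthly rate is 0.0072083, so the payment is 34,700 × 0.0072083 / (1 − 1.0072083^−84) = $552.15.
Monthly savings = $565.36 − $552.15 = $13.21.
Break-even = $520.50 / $13.21 = 39.40 → 40 months.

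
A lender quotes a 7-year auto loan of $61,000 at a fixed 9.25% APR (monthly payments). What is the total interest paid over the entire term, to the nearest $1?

At 9.25% the monthly rate is 0.0077083, so the payment is 61,000 × 0.0077083 / (1 − 1.0077083^−84) = $989.19.
Total paid = 84 × $989.19 = $83,091.96; interest = $83,091.96 − $61,000 = $22,091.96.

$22,092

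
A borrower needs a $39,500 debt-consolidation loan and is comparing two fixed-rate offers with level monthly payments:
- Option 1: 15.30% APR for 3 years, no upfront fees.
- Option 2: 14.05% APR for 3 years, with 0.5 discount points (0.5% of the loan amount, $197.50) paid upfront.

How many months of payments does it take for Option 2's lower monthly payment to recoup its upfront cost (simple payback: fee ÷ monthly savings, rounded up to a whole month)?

9 months

Option 1: at 15.30% the monthly rate is 0.0127500, so the payment is 39,500 × 0.0127500 / (1 − 1.0127500^−36) = $1,375.09.
Option 2: monthly rate = 14.05%/12 = 0.0117083; payment = 39,500 × 0.0117083 / (1 − (1+0.0117083)^−36) = $1,350.98.
Monthly savings = $1,375.09 − $1,350.98 = $24.11.
Break-even = $197.50 / $24.11 = 8.19 → 9 months.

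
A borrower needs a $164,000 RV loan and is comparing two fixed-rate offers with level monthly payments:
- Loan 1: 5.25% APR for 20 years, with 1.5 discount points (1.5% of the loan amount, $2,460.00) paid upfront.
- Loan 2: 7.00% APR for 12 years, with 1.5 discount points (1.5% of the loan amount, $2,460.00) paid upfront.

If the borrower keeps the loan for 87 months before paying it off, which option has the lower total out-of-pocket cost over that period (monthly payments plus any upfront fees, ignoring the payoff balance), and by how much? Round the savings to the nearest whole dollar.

Loan 1: monthly rate = 5.25%/12 = 0.0043750; payment = 164,000 × 0.0043750 / (1 − (1+0.0043750)^−240) = $1,105.10.
Loan 2: monthly rate = 7%/12 = 0.0058333; payment = 164,000 × 0.0058333 / (1 − (1+0.0058333)^−144) = $1,686.54.
Over 87 months: Loan 1 costs 87 × $1,105.10 + $2,460.00 = $98,603.70; Loan 2 costs 87 × $1,686.54 + $2,460.00 = $149,188.98.
Loan 1 is cheaper by $149,188.98 − $98,603.70 = $50,585.28.

Loan 1 by $50,585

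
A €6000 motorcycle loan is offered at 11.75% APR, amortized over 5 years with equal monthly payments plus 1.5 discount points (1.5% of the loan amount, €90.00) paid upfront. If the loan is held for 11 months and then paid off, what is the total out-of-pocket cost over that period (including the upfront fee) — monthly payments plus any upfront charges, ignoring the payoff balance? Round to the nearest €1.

At 11.75% the monthly rate is 0.0097917, so the payment is 6,000 × 0.0097917 / (1 − 1.0097917^−60) = €132.71.
Total outlay = 11 × €132.71 + €90.00 = €1,549.81.

€1,550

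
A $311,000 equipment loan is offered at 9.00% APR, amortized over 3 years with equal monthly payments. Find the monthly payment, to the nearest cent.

$9,889.72

At 9.00% the monthly rate is 0.0075000, so the payment is 311,000 × 0.0075000 / (1 − 1.0075000^−36) = $9,889.72.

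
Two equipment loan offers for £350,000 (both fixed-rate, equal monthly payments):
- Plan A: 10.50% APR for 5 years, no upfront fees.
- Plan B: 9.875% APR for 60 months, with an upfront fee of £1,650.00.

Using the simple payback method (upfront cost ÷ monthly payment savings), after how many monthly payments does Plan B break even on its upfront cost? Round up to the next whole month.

16 months

Plan A: monthly rate = 10.5%/12 = 0.0087500; payment = 350,000 × 0.0087500 / (1 − (1+0.0087500)^−60) = £7,522.87.
Plan B: monthly rate = 9.875%/12 = 0.0082292; payment = 350,000 × 0.0082292 / (1 − (1+0.0082292)^−60) = £7,414.96.
Monthly savings = £7,522.87 − £7,414.96 = £107.91.
Break-even = £1,650.00 / £107.91 = 15.29 → 16 months.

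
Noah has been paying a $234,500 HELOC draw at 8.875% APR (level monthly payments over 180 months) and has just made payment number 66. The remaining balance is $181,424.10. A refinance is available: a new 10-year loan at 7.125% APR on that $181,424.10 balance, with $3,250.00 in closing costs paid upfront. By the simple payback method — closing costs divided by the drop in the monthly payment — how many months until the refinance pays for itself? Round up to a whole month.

Current payment = 234,500 × 8.875%/12 / (1 − (1+0.0073958)^−180) = $2,361.05.
Refinanced payment = 181,424.10 × 0.0059375 / (1 − (1+0.0059375)^−120) = $2,118.19.
Monthly savings = $2,361.05 − $2,118.19 = $242.86.
Break-even = $3,250.00 / $242.86 = 13.38 → 14 months.

14 months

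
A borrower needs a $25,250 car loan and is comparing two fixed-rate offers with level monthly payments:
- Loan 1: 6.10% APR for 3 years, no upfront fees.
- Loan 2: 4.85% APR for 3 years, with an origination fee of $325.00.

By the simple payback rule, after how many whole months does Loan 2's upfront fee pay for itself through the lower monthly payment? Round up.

23 months

Loan 1: monthly rate = 6.1%/12 = 0.0050833; payment = 25,250 × 0.0050833 / (1 − (1+0.0050833)^−36) = $769.30.
Loan 2: monthly rate = 4.85%/12 = 0.0040417; payment = 25,250 × 0.0040417 / (1 − (1+0.0040417)^−36) = $755.07.
Monthly savings = $769.30 − $755.07 = $14.23.
Break-even = $325.00 / $14.23 = 22.84 → 23 months.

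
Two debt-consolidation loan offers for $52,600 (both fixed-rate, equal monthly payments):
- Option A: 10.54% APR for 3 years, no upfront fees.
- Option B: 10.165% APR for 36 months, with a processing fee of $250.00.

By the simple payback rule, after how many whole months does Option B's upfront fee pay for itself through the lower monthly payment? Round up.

Option A: monthly rate = 10.54%/12 = 0.0087833; payment = 52,600 × 0.0087833 / (1 − (1+0.0087833)^−36) = $1,710.62.
Option B: at 10.165% the monthly rate is 0.0084708, so the payment is 52,600 × 0.0084708 / (1 − 1.0084708^−36) = $1,701.33.
Monthly savings = $1,710.62 − $1,701.33 = $9.29.
Break-even = $250.00 / $9.29 = 26.91 → 27 months.

27 months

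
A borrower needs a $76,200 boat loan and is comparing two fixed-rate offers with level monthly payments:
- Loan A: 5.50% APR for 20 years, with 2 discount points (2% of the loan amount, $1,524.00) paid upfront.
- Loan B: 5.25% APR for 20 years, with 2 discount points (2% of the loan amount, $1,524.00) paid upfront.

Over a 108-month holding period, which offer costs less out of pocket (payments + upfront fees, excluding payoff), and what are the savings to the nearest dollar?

Loan B by $1,156

Loan A: at 5.50% the monthly rate is 0.0045833, so the payment is 76,200 × 0.0045833 / (1 − 1.0045833^−240) = $524.17.
Loan B: at 5.25% the monthly rate is 0.0043750, so the payment is 76,200 × 0.0043750 / (1 − 1.0043750^−240) = $513.47.
Over 108 months: Loan A costs 108 × $524.17 + $1,524.00 = $58,134.36; Loan B costs 108 × $513.47 + $1,524.00 = $56,978.76.
Loan B is cheaper by $58,134.36 − $56,978.76 = $1,155.60.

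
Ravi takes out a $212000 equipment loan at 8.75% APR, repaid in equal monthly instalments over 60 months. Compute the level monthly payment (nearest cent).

$4,375.09

At 8.75% the monthly rate is 0.0072917, so the payment is 212,000 × 0.0072917 / (1 − 1.0072917^−60) = $4,375.09.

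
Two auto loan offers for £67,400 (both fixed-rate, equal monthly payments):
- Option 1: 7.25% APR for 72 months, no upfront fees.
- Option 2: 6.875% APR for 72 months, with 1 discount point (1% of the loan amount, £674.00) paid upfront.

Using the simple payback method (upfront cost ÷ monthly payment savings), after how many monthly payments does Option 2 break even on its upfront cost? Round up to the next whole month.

56 months

Option 1: monthly rate = 7.25%/12 = 0.0060417; payment = 67,400 × 0.0060417 / (1 − (1+0.0060417)^−72) = £1,157.21.
Option 2: monthly rate = 6.875%/12 = 0.0057292; payment = 67,400 × 0.0057292 / (1 − (1+0.0057292)^−72) = £1,145.06.
Monthly savings = £1,157.21 − £1,145.06 = £12.15.
Break-even = £674.00 / £12.15 = 55.47 → 56 months.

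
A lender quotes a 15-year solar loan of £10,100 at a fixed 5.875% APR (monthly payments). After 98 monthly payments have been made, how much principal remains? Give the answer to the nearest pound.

With monthly rate i = 5.875%/12 = 0.0048958, the balance after k of n payments is P · [(1+i)^n − (1+i)^k] / [(1+i)^n − 1].
(1+0.0048958)^180 = 2.40873036 and (1+0.0048958)^98 = 1.61384737, so the balance is 10,100 × (2.40873036 − 1.61384737) / (2.40873036 − 1) = £5,698.97.

£5,699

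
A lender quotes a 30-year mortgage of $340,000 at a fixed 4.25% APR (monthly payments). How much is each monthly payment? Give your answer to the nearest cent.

Monthly rate = 4.25%/12 = 0.0035417; payment = 340,000 × 0.0035417 / (1 − (1+0.0035417)^−360) = $1,672.60.

$1,672.60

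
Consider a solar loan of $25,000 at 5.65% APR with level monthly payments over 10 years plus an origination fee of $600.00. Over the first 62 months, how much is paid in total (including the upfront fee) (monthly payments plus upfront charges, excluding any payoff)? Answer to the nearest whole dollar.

Monthly rate = 5.65%/12 = 0.0047083; payment = 25,000 × 0.0047083 / (1 − (1+0.0047083)^−120) = $273.18.
Total outlay = 62 × $273.18 + $600.00 = $17,537.16.

$17,537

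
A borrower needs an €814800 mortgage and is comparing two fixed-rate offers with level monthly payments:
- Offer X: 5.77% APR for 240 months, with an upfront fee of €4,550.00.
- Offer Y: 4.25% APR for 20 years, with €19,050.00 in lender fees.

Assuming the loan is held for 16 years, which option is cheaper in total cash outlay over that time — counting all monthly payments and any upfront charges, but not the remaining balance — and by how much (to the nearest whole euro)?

Offer X: at 5.77% the monthly rate is 0.0048083, so the payment is 814,800 × 0.0048083 / (1 − 1.0048083^−240) = €5,729.88.
Offer Y: monthly rate = 4.25%/12 = 0.0035417; payment = 814,800 × 0.0035417 / (1 − (1+0.0035417)^−240) = €5,045.52.
Over 192 months: Offer X costs 192 × €5,729.88 + €4,550.00 = €1,104,686.96; Offer Y costs 192 × €5,045.52 + €19,050.00 = €987,789.84.
Offer Y is cheaper by €1,104,686.96 − €987,789.84 = €116,897.12.

Offer Y by €116,897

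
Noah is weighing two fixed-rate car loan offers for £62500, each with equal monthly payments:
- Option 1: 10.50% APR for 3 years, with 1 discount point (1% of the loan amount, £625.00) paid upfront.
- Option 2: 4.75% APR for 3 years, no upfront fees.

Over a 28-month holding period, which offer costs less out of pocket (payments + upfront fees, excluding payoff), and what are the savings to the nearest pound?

Option 2 by £5,251

Option 1: at 10.50% the monthly rate is 0.0087500, so the payment is 62,500 × 0.0087500 / (1 − 1.0087500^−36) = £2,031.40.
Option 2: monthly rate = 4.75%/12 = 0.0039583; payment = 62,500 × 0.0039583 / (1 − (1+0.0039583)^−36) = £1,866.17.
Over 28 months: Option 1 costs 28 × £2,031.40 + £625.00 = £57,504.20; Option 2 costs 28 × £1,866.17 = £52,252.76.
Option 2 is cheaper by £57,504.20 − £52,252.76 = £5,251.44.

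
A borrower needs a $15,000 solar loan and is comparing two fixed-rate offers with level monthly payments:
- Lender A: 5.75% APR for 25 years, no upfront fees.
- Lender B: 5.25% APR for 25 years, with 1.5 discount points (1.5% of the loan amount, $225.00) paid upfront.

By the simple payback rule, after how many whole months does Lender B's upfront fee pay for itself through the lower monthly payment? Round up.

51 months

Lender A: at 5.75% the monthly rate is 0.0047917, so the payment is 15,000 × 0.0047917 / (1 − 1.0047917^−300) = $94.37.
Lender B: monthly rate = 5.25%/12 = 0.0043750; payment = 15,000 × 0.0043750 / (1 − (1+0.0043750)^−300) = $89.89.
Monthly savings = $94.37 − $89.89 = $4.48.
Break-even = $225.00 / $4.48 = 50.22 → 51 months.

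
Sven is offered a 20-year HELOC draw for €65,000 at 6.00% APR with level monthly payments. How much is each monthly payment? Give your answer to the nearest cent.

€465.68

Monthly rate = 6%/12 = 0.0050000; payment = 65,000 × 0.0050000 / (1 − (1+0.0050000)^−240) = €465.68.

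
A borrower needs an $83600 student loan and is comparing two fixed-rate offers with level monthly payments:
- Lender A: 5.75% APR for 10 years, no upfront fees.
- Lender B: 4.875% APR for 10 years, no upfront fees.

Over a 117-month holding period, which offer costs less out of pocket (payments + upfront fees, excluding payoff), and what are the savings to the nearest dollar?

Lender B by $4,219

Lender A: at 5.75% the monthly rate is 0.0047917, so the payment is 83,600 × 0.0047917 / (1 − 1.0047917^−120) = $917.67.
Lender B: at 4.875% the monthly rate is 0.0040625, so the payment is 83,600 × 0.0040625 / (1 − 1.0040625^−120) = $881.61.
Over 117 months: Lender A costs 117 × $917.67 = $107,367.39; Lender B costs 117 × $881.61 = $103,148.37.
Lender B is cheaper by $107,367.39 − $103,148.37 = $4,219.02.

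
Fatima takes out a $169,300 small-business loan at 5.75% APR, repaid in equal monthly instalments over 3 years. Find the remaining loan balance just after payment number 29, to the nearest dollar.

$35,240

With monthly rate i = 5.75%/12 = 0.0047917, the balance after k of n payments is P · [(1+i)^n − (1+i)^k] / [(1+i)^n − 1].
(1+0.0047917)^36 = 1.18778239 and (1+0.0047917)^29 = 1.14869495, so the balance is 169,300 × (1.18778239 − 1.14869495) / (1.18778239 − 1) = $35,240.28.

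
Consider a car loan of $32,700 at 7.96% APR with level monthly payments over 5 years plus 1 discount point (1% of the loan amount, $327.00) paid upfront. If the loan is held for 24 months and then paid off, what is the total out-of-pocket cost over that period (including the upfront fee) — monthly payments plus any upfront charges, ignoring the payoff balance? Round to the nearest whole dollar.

At 7.96% the monthly rate is 0.0066333, so the payment is 32,700 × 0.0066333 / (1 − 1.0066333^−60) = $662.41.
Total outlay = 24 × $662.41 + $327.00 = $16,224.84.

$16,225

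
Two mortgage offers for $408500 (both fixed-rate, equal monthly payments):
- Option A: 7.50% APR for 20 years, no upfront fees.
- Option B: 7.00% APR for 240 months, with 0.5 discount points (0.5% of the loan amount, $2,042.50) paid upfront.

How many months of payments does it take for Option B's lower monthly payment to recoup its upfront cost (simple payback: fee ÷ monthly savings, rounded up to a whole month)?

17 months

Option A: monthly rate = 7.5%/12 = 0.0062500; payment = 408,500 × 0.0062500 / (1 − (1+0.0062500)^−240) = $3,290.85.
Option B: at 7.00% the monthly rate is 0.0058333, so the payment is 408,500 × 0.0058333 / (1 − 1.0058333^−240) = $3,167.10.
Monthly savings = $3,290.85 − $3,167.10 = $123.75.
Break-even = $2,042.50 / $123.75 = 16.51 → 17 months.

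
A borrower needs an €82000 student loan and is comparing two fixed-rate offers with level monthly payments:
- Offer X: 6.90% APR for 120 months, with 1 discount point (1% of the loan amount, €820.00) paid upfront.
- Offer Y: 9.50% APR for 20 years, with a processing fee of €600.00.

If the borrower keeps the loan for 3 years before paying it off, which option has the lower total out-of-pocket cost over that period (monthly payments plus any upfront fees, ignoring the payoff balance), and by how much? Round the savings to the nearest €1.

Offer X: at 6.90% the monthly rate is 0.0057500, so the payment is 82,000 × 0.0057500 / (1 − 1.0057500^−120) = €947.87.
Offer Y: at 9.50% the monthly rate is 0.0079167, so the payment is 82,000 × 0.0079167 / (1 − 1.0079167^−240) = €764.35.
Over 36 months: Offer X costs 36 × €947.87 + €820.00 = €34,943.32; Offer Y costs 36 × €764.35 + €600.00 = €28,116.60.
Offer Y is cheaper by €34,943.32 − €28,116.60 = €6,826.72.

Offer Y by €6,827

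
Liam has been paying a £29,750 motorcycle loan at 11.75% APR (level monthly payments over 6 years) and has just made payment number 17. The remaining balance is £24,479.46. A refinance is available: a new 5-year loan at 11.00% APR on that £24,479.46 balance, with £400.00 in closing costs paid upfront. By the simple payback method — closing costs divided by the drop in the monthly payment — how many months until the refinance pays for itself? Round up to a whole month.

9 months

Current payment = 29,750 × 11.75%/12 / (1 − (1+0.0097917)^−72) = £577.76.
Refinanced payment = 24,479.46 × 0.0091667 / (1 − (1+0.0091667)^−60) = £532.24.
Monthly savings = £577.76 − £532.24 = £45.52.
Break-even = £400.00 / £45.52 = 8.79 → 9 months.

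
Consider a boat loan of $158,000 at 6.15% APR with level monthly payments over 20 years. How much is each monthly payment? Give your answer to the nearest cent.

$1,145.68

At 6.15% the monthly rate is 0.0051250, so the payment is 158,000 × 0.0051250 / (1 − 1.0051250^−240) = $1,145.68.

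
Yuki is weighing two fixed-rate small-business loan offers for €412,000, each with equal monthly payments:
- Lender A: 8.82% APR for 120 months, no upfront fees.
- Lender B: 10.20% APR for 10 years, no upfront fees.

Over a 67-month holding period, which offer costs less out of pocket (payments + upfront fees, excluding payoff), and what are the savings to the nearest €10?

Lender A: at 8.82% the monthly rate is 0.0073500, so the payment is 412,000 × 0.0073500 / (1 − 1.0073500^−120) = €5,178.99.
Lender B: monthly rate = 10.2%/12 = 0.0085000; payment = 412,000 × 0.0085000 / (1 − (1+0.0085000)^−120) = €5,490.34.
Over 67 months: Lender A costs 67 × €5,178.99 = €346,992.33; Lender B costs 67 × €5,490.34 = €367,852.78.
Lender A is cheaper by €367,852.78 − €346,992.33 = €20,860.45.

Lender A by €20,860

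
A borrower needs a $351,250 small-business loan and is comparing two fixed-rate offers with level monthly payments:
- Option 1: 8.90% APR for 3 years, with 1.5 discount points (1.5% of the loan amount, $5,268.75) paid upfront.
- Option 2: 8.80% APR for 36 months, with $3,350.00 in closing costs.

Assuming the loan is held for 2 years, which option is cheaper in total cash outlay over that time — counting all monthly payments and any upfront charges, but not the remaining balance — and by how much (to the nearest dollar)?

Option 2 by $2,311

Option 1: monthly rate = 8.9%/12 = 0.0074167; payment = 351,250 × 0.0074167 / (1 − (1+0.0074167)^−36) = $11,153.32.
Option 2: at 8.80% the monthly rate is 0.0073333, so the payment is 351,250 × 0.0073333 / (1 − 1.0073333^−36) = $11,136.99.
Over 24 months: Option 1 costs 24 × $11,153.32 + $5,268.75 = $272,948.43; Option 2 costs 24 × $11,136.99 + $3,350.00 = $270,637.76.
Option 2 is cheaper by $272,948.43 − $270,637.76 = $2,310.67.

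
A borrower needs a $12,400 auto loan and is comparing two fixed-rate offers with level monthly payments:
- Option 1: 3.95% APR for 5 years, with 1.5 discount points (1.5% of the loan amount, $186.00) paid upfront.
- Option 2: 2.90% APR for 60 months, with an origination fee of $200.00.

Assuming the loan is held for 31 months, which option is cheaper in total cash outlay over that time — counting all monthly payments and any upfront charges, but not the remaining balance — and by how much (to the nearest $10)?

Option 1: monthly rate = 3.95%/12 = 0.0032917; payment = 12,400 × 0.0032917 / (1 − (1+0.0032917)^−60) = $228.09.
Option 2: monthly rate = 2.9%/12 = 0.0024167; payment = 12,400 × 0.0024167 / (1 − (1+0.0024167)^−60) = $222.26.
Over 31 months: Option 1 costs 31 × $228.09 + $186.00 = $7,256.79; Option 2 costs 31 × $222.26 + $200.00 = $7,090.06.
Option 2 is cheaper by $7,256.79 − $7,090.06 = $166.73.

Option 2 by $170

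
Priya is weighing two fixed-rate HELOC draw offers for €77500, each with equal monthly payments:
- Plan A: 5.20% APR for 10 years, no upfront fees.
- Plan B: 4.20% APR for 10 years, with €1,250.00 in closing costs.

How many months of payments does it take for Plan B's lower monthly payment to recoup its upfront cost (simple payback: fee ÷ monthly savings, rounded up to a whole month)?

Plan A: at 5.20% the monthly rate is 0.0043333, so the payment is 77,500 × 0.0043333 / (1 − 1.0043333^−120) = €829.60.
Plan B: at 4.20% the monthly rate is 0.0035000, so the payment is 77,500 × 0.0035000 / (1 − 1.0035000^−120) = €792.04.
Monthly savings = €829.60 − €792.04 = €37.56.
Break-even = €1,250.00 / €37.56 = 33.28 → 34 months.

34 months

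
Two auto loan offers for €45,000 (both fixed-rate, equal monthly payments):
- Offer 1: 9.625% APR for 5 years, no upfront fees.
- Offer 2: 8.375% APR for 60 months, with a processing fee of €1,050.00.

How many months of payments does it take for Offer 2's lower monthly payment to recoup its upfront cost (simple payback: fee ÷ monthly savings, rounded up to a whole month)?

39 months

Offer 1: at 9.625% the monthly rate is 0.0080208, so the payment is 45,000 × 0.0080208 / (1 − 1.0080208^−60) = €947.84.
Offer 2: at 8.375% the monthly rate is 0.0069792, so the payment is 45,000 × 0.0069792 / (1 − 1.0069792^−60) = €920.54.
Monthly savings = €947.84 − €920.54 = €27.30.
Break-even = €1,050.00 / €27.30 = 38.46 → 39 months.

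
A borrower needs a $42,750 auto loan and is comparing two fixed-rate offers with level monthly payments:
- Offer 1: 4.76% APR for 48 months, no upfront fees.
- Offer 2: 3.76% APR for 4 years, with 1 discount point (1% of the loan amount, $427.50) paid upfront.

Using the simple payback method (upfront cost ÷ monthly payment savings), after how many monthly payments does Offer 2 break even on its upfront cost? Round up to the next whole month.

23 months

Offer 1: monthly rate = 4.76%/12 = 0.0039667; payment = 42,750 × 0.0039667 / (1 − (1+0.0039667)^−48) = $979.86.
Offer 2: at 3.76% the monthly rate is 0.0031333, so the payment is 42,750 × 0.0031333 / (1 − 1.0031333^−48) = $960.67.
Monthly savings = $979.86 − $960.67 = $19.19.
Break-even = $427.50 / $19.19 = 22.28 → 23 months.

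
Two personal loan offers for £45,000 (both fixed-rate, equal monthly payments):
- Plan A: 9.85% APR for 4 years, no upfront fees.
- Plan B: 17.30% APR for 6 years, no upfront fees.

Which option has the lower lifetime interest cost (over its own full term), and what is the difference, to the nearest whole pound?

Plan A by £17,993

Plan A: at 9.85% the monthly rate is 0.0082083, so the payment is 45,000 × 0.0082083 / (1 − 1.0082083^−48) = £1,138.08.
Total interest on Plan A = 48 × £1,138.08 − £45,000 = £9,627.84.
Plan B: monthly rate = 17.3%/12 = 0.0144167; payment = 45,000 × 0.0144167 / (1 − (1+0.0144167)^−72) = £1,008.62.
Total interest on Plan B = 72 × £1,008.62 − £45,000 = £27,620.64.
Plan A is lower by £17,992.80.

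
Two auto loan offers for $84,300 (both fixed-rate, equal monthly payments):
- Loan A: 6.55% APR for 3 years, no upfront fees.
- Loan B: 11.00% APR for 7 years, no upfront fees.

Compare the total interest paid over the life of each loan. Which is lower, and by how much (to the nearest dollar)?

Loan A by $28,165

Loan A: at 6.55% the monthly rate is 0.0054583, so the payment is 84,300 × 0.0054583 / (1 − 1.0054583^−36) = $2,585.63.
Total interest on Loan A = 36 × $2,585.63 − $84,300 = $8,782.68.
Loan B: monthly rate = 11%/12 = 0.0091667; payment = 84,300 × 0.0091667 / (1 − (1+0.0091667)^−84) = $1,443.42.
Total interest on Loan B = 84 × $1,443.42 − $84,300 = $36,947.28.
Loan A is lower by $28,164.60.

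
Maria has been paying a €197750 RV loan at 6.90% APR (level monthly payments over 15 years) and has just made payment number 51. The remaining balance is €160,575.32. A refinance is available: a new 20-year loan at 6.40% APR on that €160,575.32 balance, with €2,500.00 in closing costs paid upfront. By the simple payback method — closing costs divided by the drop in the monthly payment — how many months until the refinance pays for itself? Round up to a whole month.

5 months

Current payment = 197,750 × 6.9%/12 / (1 − (1+0.0057500)^−180) = €1,766.40.
Refinanced payment = 160,575.32 × 0.0053333 / (1 − (1+0.0053333)^−240) = €1,187.77.
Monthly savings = €1,766.40 − €1,187.77 = €578.63.
Break-even = €2,500.00 / €578.63 = 4.32 → 5 months.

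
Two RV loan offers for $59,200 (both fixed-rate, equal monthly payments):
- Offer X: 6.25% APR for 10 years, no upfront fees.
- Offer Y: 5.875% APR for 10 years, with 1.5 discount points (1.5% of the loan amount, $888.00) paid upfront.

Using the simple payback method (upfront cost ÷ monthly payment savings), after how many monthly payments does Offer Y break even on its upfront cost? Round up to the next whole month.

Offer X: monthly rate = 6.25%/12 = 0.0052083; payment = 59,200 × 0.0052083 / (1 − (1+0.0052083)^−120) = $664.70.
Offer Y: monthly rate = 5.875%/12 = 0.0048958; payment = 59,200 × 0.0048958 / (1 − (1+0.0048958)^−120) = $653.53.
Monthly savings = $664.70 − $653.53 = $11.17.
Break-even = $888.00 / $11.17 = 79.50 → 80 months.

80 months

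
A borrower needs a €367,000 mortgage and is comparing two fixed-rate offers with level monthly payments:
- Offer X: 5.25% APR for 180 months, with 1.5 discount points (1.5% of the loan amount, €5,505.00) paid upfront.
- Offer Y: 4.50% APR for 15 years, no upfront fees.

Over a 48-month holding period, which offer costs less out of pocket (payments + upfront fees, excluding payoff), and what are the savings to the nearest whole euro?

Offer X: monthly rate = 5.25%/12 = 0.0043750; payment = 367,000 × 0.0043750 / (1 − (1+0.0043750)^−180) = €2,950.23.
Offer Y: monthly rate = 4.5%/12 = 0.0037500; payment = 367,000 × 0.0037500 / (1 − (1+0.0037500)^−180) = €2,807.53.
Over 48 months: Offer X costs 48 × €2,950.23 + €5,505.00 = €147,116.04; Offer Y costs 48 × €2,807.53 = €134,761.44.
Offer Y is cheaper by €147,116.04 − €134,761.44 = €12,354.60.

Offer Y by €12,355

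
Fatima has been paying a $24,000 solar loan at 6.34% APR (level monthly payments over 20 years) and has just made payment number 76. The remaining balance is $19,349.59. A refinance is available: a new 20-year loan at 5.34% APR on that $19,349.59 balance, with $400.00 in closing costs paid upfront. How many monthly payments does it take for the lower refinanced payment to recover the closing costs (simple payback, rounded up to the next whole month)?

Current payment = 24,000 × 6.34%/12 / (1 − (1+0.0052833)^−240) = $176.68.
Refinanced payment = 19,349.59 × 0.0044500 / (1 − (1+0.0044500)^−240) = $131.36.
Monthly savings = $176.68 − $131.36 = $45.32.
Break-even = $400.00 / $45.32 = 8.83 → 9 months.

9 months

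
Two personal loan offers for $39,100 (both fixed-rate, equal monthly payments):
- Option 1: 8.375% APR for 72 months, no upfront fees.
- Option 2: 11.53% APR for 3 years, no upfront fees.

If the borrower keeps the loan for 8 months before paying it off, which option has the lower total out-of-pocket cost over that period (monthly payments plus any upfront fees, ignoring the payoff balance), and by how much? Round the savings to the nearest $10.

Option 1 by $4,780

Option 1: at 8.375% the monthly rate is 0.0069792, so the payment is 39,100 × 0.0069792 / (1 − 1.0069792^−72) = $692.73.
Option 2: at 11.53% the monthly rate is 0.0096083, so the payment is 39,100 × 0.0096083 / (1 − 1.0096083^−36) = $1,289.92.
Over 8 months: Option 1 costs 8 × $692.73 = $5,541.84; Option 2 costs 8 × $1,289.92 = $10,319.36.
Option 1 is cheaper by $10,319.36 − $5,541.84 = $4,777.52.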